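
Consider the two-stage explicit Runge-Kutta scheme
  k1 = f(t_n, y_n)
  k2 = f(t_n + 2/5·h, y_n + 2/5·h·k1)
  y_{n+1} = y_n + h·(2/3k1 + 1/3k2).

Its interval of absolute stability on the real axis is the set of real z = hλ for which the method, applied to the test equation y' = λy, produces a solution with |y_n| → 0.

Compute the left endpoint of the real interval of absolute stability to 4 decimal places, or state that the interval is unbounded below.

With y'=λy (z=hλ):
  k1=λy_n ⇒ h·k1=z·y_n;  k2=λ(1+2/5z)y_n ⇒ h·k2=z(1+2/5z)y_n
  y_{n+1}/y_n = 1 + 2/3z + 1/3z(1+2/5z) = 1 + z + 2/15z²
  ⇒ R(z) = 1 + z + 2/15z².

Solve |R(x)|<1 on ℝ⁻.
x=-0.99: |R|=0.1407
R=1: x+2/15x²=0 ⇒ x=−15/2=-7.5000; min R=1−1/(4·2/15)=-0.8750>−1
Confirm numerically:
  x=-7.187: |R|=0.70006 <1
  x=-6.292: |R|=0.01343 <1
  x=-5.472: |R|=0.47963 <1
  x=-3.018: |R|=0.80356 <1
  x=-8.046: |R|=1.58575 >1
  x=-7.632: |R|=1.13432 >1
So |R|<1 on (-7.5000, 0).

left endpoint -7.5000.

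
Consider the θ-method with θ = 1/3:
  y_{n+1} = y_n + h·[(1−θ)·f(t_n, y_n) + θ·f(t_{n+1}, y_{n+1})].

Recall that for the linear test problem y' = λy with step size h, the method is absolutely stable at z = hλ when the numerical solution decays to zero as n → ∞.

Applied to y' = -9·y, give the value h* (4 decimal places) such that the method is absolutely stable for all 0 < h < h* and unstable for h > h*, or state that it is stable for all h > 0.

(-6.0000,0); λ=-9 ⇒ h* = (6)/9 = 0.6667.

Test eqn y'=λy, z=hλ:
  y_{n+1} = y_n + z·[2/3·y_n + 1/3·y_{n+1}] ⇒ (1 − 1/3z)y_{n+1} = (1 + 2/3z)y_n
  ⇒ R(z) = (1 + 2/3z)/(1 − 1/3z).

Solve |R(x)|<1 on ℝ⁻.
x=-1.5: |R|=0.0000
R=−1: 1+2/3x = −1+1/3x ⇒ -1/3x=2 ⇒ x=2/(-1/3)=-6.0000
Confirm numerically:
  x=-5.132: |R|=0.89326 <1
  x=-4.134: |R|=0.73844 <1
  x=-3.334: |R|=0.57910 <1
  x=-6.297: |R|=1.03195 >1
  x=-6.110: |R|=1.01207 >1
So |R|<1 on (-6.0000, 0).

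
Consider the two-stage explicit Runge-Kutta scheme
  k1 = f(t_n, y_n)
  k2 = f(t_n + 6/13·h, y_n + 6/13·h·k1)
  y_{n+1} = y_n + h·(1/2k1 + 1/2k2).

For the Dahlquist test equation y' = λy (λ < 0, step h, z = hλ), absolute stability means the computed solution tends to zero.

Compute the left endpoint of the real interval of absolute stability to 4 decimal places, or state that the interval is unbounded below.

z* = -4.3333.

With y'=λy (z=hλ):
  k1=λy_n ⇒ h·k1=z·y_n;  k2=λ(1+6/13z)y_n ⇒ h·k2=z(1+6/13z)y_n
  y_{n+1}/y_n = 1 + 1/2z + 1/2z(1+6/13z) = 1 + z + 3/13z²
  so R(z) = 1 + z + 3/13z².

Boundary: |R(x)|=1, x<0.
x=-1.73: |R|=0.0393
R=1: x+3/13x²=0 ⇒ x=−13/3=-4.3333; min R=1−1/(4·3/13)=-0.0833>−1
Confirm numerically:
  x=-4.101: |R|=0.78012 <1
  x=-4.042: |R|=0.72825 <1
  x=-2.823: |R|=0.01608 <1
  x=-2.374: |R|=0.07341 <1
  x=-4.904: |R|=1.64582 >1
  x=-4.616: |R|=1.30111 >1
Interval (-4.3333, 0).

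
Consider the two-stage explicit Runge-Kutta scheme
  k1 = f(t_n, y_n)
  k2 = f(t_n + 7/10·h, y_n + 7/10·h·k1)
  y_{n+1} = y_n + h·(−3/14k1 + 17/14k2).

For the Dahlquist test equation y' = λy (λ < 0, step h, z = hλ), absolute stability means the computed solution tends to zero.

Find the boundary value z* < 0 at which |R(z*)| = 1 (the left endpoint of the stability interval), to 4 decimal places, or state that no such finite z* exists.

z* = -1.1765.

On y'=λy, z=hλ:
  k1=λy_n ⇒ h·k1=z·y_n;  k2=λ(1+7/10z)y_n ⇒ h·k2=z(1+7/10z)y_n
  y_{n+1}/y_n = 1 − 3/14z + 17/14z(1+7/10z) = 1 + z + 17/20z²
  so R(z) = 1 + z + 17/20z².

Boundary: |R(x)|=1, x<0.
x=-0.41: |R|=0.7329
R=1: x+17/20x²=0 ⇒ x=−20/17=-1.1765; min R=1−1/(4·17/20)=0.7059>−1
Confirm numerically:
  x=-1.027: |R|=0.86952 <1
  x=-0.706: |R|=0.71767 <1
  x=-0.614: |R|=0.70645 <1
  x=-0.570: |R|=0.70616 <1
  x=-1.540: |R|=1.47586 >1
  x=-1.404: |R|=1.27153 >1
So |R|<1 on (-1.1765, 0).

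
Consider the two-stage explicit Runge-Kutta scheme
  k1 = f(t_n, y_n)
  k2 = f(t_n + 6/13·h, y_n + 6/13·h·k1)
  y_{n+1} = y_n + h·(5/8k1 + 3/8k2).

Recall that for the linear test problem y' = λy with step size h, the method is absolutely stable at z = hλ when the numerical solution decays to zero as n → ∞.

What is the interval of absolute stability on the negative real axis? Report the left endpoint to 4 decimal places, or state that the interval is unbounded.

Set f=λy, z=hλ:
  k1=λy_n ⇒ h·k1=z·y_n;  k2=λ(1+6/13z)y_n ⇒ h·k2=z(1+6/13z)y_n
  y_{n+1}/y_n = 1 + 5/8z + 3/8z(1+6/13z) = 1 + z + 9/52z²
  Hence R(z) = 1 + z + 9/52z².

Need |R(x)|<1, x<0.
x=-0.34: |R|=0.6800
R=1: x+9/52x²=0 ⇒ x=−52/9=-5.7778; min R=1−1/(4·9/52)=-0.4444>−1
Confirm numerically:
  x=-4.979: |R|=0.31165 <1
  x=-3.914: |R|=0.26257 <1
  x=-3.526: |R|=0.37419 <1
  x=-5.935: |R|=1.16150 >1
  x=-5.906: |R|=1.13107 >1
Interval (-5.7778, 0).

(-5.7778, 0).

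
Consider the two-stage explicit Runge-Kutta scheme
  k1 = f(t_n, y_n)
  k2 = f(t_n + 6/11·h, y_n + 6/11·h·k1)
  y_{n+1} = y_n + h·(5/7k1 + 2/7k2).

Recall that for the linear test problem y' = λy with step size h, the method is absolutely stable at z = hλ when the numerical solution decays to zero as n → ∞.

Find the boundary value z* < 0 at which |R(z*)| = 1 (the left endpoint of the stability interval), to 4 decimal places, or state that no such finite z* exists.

z* = -6.4167.

On y'=λy, z=hλ:
  k1=λy_n ⇒ h·k1=z·y_n;  k2=λ(1+6/11z)y_n ⇒ h·k2=z(1+6/11z)y_n
  y_{n+1}/y_n = 1 + 5/7z + 2/7z(1+6/11z) = 1 + z + 12/77z²
  Hence R(z) = 1 + z + 12/77z².

Solve |R(x)|<1 on ℝ⁻.
x=-0.87: |R|=0.2480
R=1: x+12/77x²=0 ⇒ x=−77/12=-6.4167; min R=1−1/(4·12/77)=-0.6042>−1
Confirm numerically:
  x=-6.373: |R|=0.95663 <1
  x=-5.596: |R|=0.28429 <1
  x=-4.582: |R|=0.31009 <1
  x=-2.596: |R|=0.54573 <1
  x=-6.901: |R|=1.52089 >1
  x=-6.813: |R|=1.42081 >1
Interval (-6.4167, 0).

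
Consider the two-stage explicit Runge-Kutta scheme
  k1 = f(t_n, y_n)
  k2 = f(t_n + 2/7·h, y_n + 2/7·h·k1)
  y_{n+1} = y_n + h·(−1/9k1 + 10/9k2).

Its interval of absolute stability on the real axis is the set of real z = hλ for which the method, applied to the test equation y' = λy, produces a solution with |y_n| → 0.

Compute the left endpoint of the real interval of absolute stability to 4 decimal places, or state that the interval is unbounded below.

z* = -3.1500.

With y'=λy (z=hλ):
  k1=λy_n ⇒ h·k1=z·y_n;  k2=λ(1+2/7z)y_n ⇒ h·k2=z(1+2/7z)y_n
  y_{n+1}/y_n = 1 − 1/9z + 10/9z(1+2/7z) = 1 + z + 20/63z²
  Hence R(z) = 1 + z + 20/63z².

Need |R(x)|<1, x<0.
x=-0.78: |R|=0.4131
R=1: x+20/63x²=0 ⇒ x=−63/20=-3.1500; min R=1−1/(4·20/63)=0.2125>−1
Confirm numerically:
  x=-2.551: |R|=0.51491 <1
  x=-2.346: |R|=0.40121 <1
  x=-2.055: |R|=0.28564 <1
  x=-3.479: |R|=1.36336 >1
  x=-3.207: |R|=1.05803 >1
Stable set (-3.1500, 0).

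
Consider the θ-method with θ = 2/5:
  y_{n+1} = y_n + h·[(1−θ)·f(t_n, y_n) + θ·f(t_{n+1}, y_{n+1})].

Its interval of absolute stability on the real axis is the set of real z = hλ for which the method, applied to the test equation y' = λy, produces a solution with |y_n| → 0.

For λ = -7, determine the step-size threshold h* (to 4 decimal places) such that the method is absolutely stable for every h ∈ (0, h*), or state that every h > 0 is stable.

Set f=λy, z=hλ:
  y_{n+1} = y_n + z·[3/5·y_n + 2/5·y_{n+1}] ⇒ (1 − 2/5z)y_{n+1} = (1 + 3/5z)y_n
  ⇒ R(z) = (1 + 3/5z)/(1 − 2/5z).

Find x<0 with |R(x)|<1.
x=-0.89: |R|=0.3437
R=−1: 1+3/5x = −1+2/5x ⇒ -1/5x=2 ⇒ x=2/(-1/5)=-10.0000
Confirm numerically:
  x=-8.688: |R|=0.94137 <1
  x=-6.159: |R|=0.77821 <1
  x=-5.513: |R|=0.72002 <1
  x=-10.584: |R|=1.02232 >1
  x=-10.514: |R|=1.01975 >1
  x=-10.322: |R|=1.01256 >1
So |R|<1 on (-10.0000, 0).

(-10.0000,0); λ=-7 ⇒ h* = (10)/7 = 1.4286.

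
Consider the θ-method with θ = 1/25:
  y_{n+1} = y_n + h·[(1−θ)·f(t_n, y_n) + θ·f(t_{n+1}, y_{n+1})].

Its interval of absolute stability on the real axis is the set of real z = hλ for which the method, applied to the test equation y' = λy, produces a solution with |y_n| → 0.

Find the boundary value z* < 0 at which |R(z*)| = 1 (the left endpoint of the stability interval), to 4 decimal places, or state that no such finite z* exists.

With y'=λy (z=hλ):
  y_{n+1} = y_n + z·[24/25·y_n + 1/25·y_{n+1}] ⇒ (1 − 1/25z)y_{n+1} = (1 + 24/25z)y_n
  Hence R(z) = (1 + 24/25z)/(1 − 1/25z).

Need |R(x)|<1, x<0.
x=-1.25: |R|=0.1905
R=−1: 1+24/25x = −1+1/25x ⇒ -23/25x=2 ⇒ x=2/(-23/25)=-2.1739
Confirm numerically:
  x=-1.984: |R|=0.83813 <1
  x=-1.045: |R|=0.00307 <1
  x=-0.966: |R|=0.06994 <1
  x=-2.652: |R|=1.39766 >1
  x=-2.410: |R|=1.19810 >1
  x=-2.236: |R|=1.05243 >1
So |R|<1 on (-2.1739, 0).

left endpoint -2.1739.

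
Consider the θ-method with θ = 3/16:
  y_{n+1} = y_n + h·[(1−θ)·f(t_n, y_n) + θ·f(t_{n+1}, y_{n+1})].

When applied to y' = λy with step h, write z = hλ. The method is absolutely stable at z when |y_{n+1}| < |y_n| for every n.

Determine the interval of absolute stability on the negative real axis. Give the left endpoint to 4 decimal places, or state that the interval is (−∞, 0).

On y'=λy, z=hλ:
  y_{n+1} = y_n + z·[13/16·y_n + 3/16·y_{n+1}] ⇒ (1 − 3/16z)y_{n+1} = (1 + 13/16z)y_n
  ⇒ R(z) = (1 + 13/16z)/(1 − 3/16z).

Boundary: |R(x)|=1, x<0.
x=-0.78: |R|=0.3195
R=−1: 1+13/16x = −1+3/16x ⇒ -5/8x=2 ⇒ x=2/(-5/8)=-3.2000
Confirm numerically:
  x=-3.128: |R|=0.97164 <1
  x=-2.528: |R|=0.71506 <1
  x=-1.996: |R|=0.45243 <1
  x=-3.451: |R|=1.09525 >1
  x=-3.417: |R|=1.08266 >1
So |R|<1 on (-3.2000, 0).

z∈(-3.2000,0).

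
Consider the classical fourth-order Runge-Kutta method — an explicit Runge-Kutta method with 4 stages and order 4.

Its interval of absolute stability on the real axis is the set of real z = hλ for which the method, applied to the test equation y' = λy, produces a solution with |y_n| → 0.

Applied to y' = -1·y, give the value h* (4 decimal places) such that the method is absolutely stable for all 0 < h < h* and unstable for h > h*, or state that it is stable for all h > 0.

Set f=λy, z=hλ:
  order 4, 4-stage ⇒ R(z)=1+z+z^2/2+z^3/6+z^4/24
  (e.g. R(-0.98)=0.38177, |R|=0.38177)

Boundary: |R(x)|=1, x<0.
x=-0.98: |R|=0.3818
|R(-1.47)|=0.2756 |R(-1.08)|=0.3499 |R(-0.51)|=0.6008
Bisect:
  x_lo=-3.1292 |R|=1.6550  x_hi=-0.3209 |R|=0.7255
  mid=-1.72507 |R|=0.27626 →hi
  mid=-2.42714 |R|=0.58132 →hi
  mid=-2.77818 |R|=0.98933 →hi
  mid=-2.95370 |R|=1.28504 →lo
  mid=-2.86594 |R|=1.12856 →lo
  mid=-2.82206 |R|=1.05686 →lo
  mid=-2.80012 |R|=1.02259 →lo
  mid=-2.78915 |R|=1.00583 →lo
  mid=-2.78367 |R|=0.99755 →hi
  ...
  [-2.78538,-2.78521] ⇒ x*=-2.7853
Interval (-2.7853, 0).

(-2.7853,0); λ=-1 ⇒ h* = 2.7853.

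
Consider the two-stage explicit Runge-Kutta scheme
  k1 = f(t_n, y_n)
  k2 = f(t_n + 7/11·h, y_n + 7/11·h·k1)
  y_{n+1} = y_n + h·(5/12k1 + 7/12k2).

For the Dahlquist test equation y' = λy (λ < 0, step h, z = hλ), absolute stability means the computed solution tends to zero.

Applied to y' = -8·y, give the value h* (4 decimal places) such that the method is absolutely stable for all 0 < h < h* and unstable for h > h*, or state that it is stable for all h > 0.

(-2.6939,0); λ=-8 ⇒ h* = (132/49)/8 = 0.3367.

On y'=λy, z=hλ:
  k1=λy_n ⇒ h·k1=z·y_n;  k2=λ(1+7/11z)y_n ⇒ h·k2=z(1+7/11z)y_n
  y_{n+1}/y_n = 1 + 5/12z + 7/12z(1+7/11z) = 1 + z + 49/132z²
  Hence R(z) = 1 + z + 49/132z².

Boundary: |R(x)|=1, x<0.
x=-0.47: |R|=0.6120
R=1: x+49/132x²=0 ⇒ x=−132/49=-2.6939; min R=1−1/(4·49/132)=0.3265>−1
Confirm numerically:
  x=-2.636: |R|=0.94337 <1
  x=-2.504: |R|=0.82351 <1
  x=-1.750: |R|=0.38684 <1
  x=-3.182: |R|=1.57657 >1
  x=-2.902: |R|=1.22420 >1
  x=-2.870: |R|=1.18764 >1
Interval (-2.6939, 0).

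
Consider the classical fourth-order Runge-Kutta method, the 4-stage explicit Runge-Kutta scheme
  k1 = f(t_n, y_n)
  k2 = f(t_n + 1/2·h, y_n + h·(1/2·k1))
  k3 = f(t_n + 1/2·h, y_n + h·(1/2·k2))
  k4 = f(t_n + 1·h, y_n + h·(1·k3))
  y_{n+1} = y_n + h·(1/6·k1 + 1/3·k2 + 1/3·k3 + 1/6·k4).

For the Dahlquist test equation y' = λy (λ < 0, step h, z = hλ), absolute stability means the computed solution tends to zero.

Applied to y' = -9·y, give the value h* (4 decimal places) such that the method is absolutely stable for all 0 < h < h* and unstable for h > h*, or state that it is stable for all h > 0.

Set f=λy, z=hλ:
  order 4, 4-stage ⇒ R(z)=1+z+z^2/2+z^3/6+z^4/24
  (e.g. R(-0.9)=0.41084, |R|=0.41084)

Find x<0 with |R(x)|<1.
x=-0.9: |R|=0.4108
|R(-3.12)|=1.6336 |R(-1.97)|=0.3238 |R(-1.46)|=0.2764
Bisect:
  x_lo=-3.4850 |R|=2.6795  x_hi=-0.1749 |R|=0.8395
  mid=-1.82999 |R|=0.29033 →hi
  mid=-2.65751 |R|=0.82382 →hi
  mid=-3.07127 |R|=1.52400 →lo
  mid=-2.86439 |R|=1.12594 →lo
  mid=-2.76095 |R|=0.96391 →hi
  mid=-2.81267 |R|=1.04206 →lo
  mid=-2.78681 |R|=1.00228 →lo
  mid=-2.77388 |R|=0.98292 →hi
  mid=-2.78034 |R|=0.99256 →hi
  ...
  [-2.78539,-2.78519] ⇒ x*=-2.7853
Interval (-2.7853, 0).

(-2.7853,0); λ=-9 ⇒ h* = 0.3095.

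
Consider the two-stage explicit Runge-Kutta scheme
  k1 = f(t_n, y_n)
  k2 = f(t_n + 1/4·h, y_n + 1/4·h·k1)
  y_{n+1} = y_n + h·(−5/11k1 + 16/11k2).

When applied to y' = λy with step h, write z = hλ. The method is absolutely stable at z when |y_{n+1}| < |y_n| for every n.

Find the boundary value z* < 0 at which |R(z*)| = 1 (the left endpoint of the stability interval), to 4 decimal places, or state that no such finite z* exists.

Test eqn y'=λy, z=hλ:
  k1=λy_n ⇒ h·k1=z·y_n;  k2=λ(1+1/4z)y_n ⇒ h·k2=z(1+1/4z)y_n
  y_{n+1}/y_n = 1 − 5/11z + 16/11z(1+1/4z) = 1 + z + 4/11z²
  R(z) = 1 + z + 4/11z².

Need |R(x)|<1, x<0.
x=-0.95: |R|=0.3782
R=1: x+4/11x²=0 ⇒ x=−11/4=-2.7500; min R=1−1/(4·4/11)=0.3125>−1
Confirm numerically:
  x=-1.737: |R|=0.36015 <1
  x=-1.681: |R|=0.34655 <1
  x=-1.663: |R|=0.34266 <1
  x=-1.364: |R|=0.31254 <1
  x=-2.995: |R|=1.26683 >1
  x=-2.982: |R|=1.25157 >1
So |R|<1 on (-2.7500, 0).

z* = -2.7500.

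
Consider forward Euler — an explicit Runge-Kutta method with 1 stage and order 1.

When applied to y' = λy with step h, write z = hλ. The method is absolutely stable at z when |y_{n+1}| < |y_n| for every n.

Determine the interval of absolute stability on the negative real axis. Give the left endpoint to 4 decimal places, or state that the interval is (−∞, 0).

z∈(-2.0000,0).

Test eqn y'=λy, z=hλ:
  order 1, 1-stage ⇒ R(z)=1+z
  (e.g. R(-0.88)=0.12000, |R|=0.12000)

Need |R(x)|<1, x<0.
x=-0.88: |R|=0.1200
|R(-1.64)|=0.6400 |R(-1.42)|=0.4200 |R(-1.24)|=0.2400
Bisect:
  x_lo=-2.3300 |R|=1.3300  x_hi=-0.3816 |R|=0.6184
  mid=-1.35577 |R|=0.35577 →hi
  mid=-1.84288 |R|=0.84288 →hi
  mid=-2.08643 |R|=1.08643 →lo
  mid=-1.96465 |R|=0.96465 →hi
  mid=-2.02554 |R|=1.02554 →lo
  mid=-1.99509 |R|=0.99509 →hi
  mid=-2.01032 |R|=1.01032 →lo
  mid=-2.00271 |R|=1.00271 →lo
  ...
  [-2.00009,-1.99997] ⇒ x*=-2.0000
Interval (-2.0000, 0).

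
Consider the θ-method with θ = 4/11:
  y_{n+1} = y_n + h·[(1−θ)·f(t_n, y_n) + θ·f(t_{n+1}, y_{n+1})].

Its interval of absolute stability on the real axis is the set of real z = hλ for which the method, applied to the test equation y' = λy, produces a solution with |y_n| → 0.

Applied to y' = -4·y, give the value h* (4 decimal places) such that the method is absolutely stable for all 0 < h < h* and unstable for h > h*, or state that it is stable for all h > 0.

With y'=λy (z=hλ):
  y_{n+1} = y_n + z·[7/11·y_n + 4/11·y_{n+1}] ⇒ (1 − 4/11z)y_{n+1} = (1 + 7/11z)y_n
  R(z) = (1 + 7/11z)/(1 − 4/11z).

Solve |R(x)|<1 on ℝ⁻.
x=-0.42: |R|=0.6356
R=−1: 1+7/11x = −1+4/11x ⇒ -3/11x=2 ⇒ x=2/(-3/11)=-7.3333
Confirm numerically:
  x=-5.513: |R|=0.83478 <1
  x=-4.636: |R|=0.72610 <1
  x=-3.208: |R|=0.48070 <1
  x=-7.877: |R|=1.03837 >1
  x=-7.688: |R|=1.02548 >1
  x=-7.377: |R|=1.00323 >1
So |R|<1 on (-7.3333, 0).

(-7.3333,0); λ=-4 ⇒ h* = (22/3)/4 = 1.8333.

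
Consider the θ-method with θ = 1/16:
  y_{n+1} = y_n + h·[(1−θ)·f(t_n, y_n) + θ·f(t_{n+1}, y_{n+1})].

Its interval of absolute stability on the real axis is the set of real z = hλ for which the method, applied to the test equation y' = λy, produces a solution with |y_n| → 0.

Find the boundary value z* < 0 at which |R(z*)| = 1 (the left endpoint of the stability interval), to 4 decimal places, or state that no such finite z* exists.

z* = -2.2857.

Set f=λy, z=hλ:
  y_{n+1} = y_n + z·[15/16·y_n + 1/16·y_{n+1}] ⇒ (1 − 1/16z)y_{n+1} = (1 + 15/16z)y_n
  ⇒ R(z) = (1 + 15/16z)/(1 − 1/16z).

Find x<0 with |R(x)|<1.
x=-1.17: |R|=0.0903
R=−1: 1+15/16x = −1+1/16x ⇒ -7/8x=2 ⇒ x=2/(-7/8)=-2.2857
Confirm numerically:
  x=-2.018: |R|=0.79199 <1
  x=-1.611: |R|=0.46363 <1
  x=-1.160: |R|=0.08159 <1
  x=-0.960: |R|=0.09434 <1
  x=-2.821: |R|=1.39817 >1
  x=-2.679: |R|=1.29477 >1
  x=-2.500: |R|=1.16216 >1
Interval (-2.2857, 0).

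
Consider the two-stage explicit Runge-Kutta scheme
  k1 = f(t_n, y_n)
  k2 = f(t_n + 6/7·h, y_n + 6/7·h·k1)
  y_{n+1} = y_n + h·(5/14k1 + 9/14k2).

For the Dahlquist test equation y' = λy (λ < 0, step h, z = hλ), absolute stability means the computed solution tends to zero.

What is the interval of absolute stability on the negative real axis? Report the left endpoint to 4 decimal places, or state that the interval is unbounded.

On y'=λy, z=hλ:
  k1=λy_n ⇒ h·k1=z·y_n;  k2=λ(1+6/7z)y_n ⇒ h·k2=z(1+6/7z)y_n
  y_{n+1}/y_n = 1 + 5/14z + 9/14z(1+6/7z) = 1 + z + 27/49z²
  R(z) = 1 + z + 27/49z².

Boundary: |R(x)|=1, x<0.
x=-1.6: |R|=0.8106
R=1: x+27/49x²=0 ⇒ x=−49/27=-1.8148; min R=1−1/(4·27/49)=0.5463>−1
Confirm numerically:
  x=-1.649: |R|=0.84934 <1
  x=-1.251: |R|=0.61135 <1
  x=-1.075: |R|=0.56177 <1
  x=-2.306: |R|=1.62413 >1
  x=-2.179: |R|=1.43727 >1
  x=-1.854: |R|=1.04003 >1
Stable set (-1.8148, 0).

(-1.8148, 0).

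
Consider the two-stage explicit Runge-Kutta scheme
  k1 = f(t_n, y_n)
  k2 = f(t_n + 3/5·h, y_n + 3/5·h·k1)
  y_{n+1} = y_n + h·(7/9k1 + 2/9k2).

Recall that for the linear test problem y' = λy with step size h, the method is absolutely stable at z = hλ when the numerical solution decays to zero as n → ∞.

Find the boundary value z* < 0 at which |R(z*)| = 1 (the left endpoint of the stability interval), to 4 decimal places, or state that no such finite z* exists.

z* = -7.5000.

Set f=λy, z=hλ:
  k1=λy_n ⇒ h·k1=z·y_n;  k2=λ(1+3/5z)y_n ⇒ h·k2=z(1+3/5z)y_n
  y_{n+1}/y_n = 1 + 7/9z + 2/9z(1+3/5z) = 1 + z + 2/15z²
  Hence R(z) = 1 + z + 2/15z².

Need |R(x)|<1, x<0.
x=-1.33: |R|=0.0941
R=1: x+2/15x²=0 ⇒ x=−15/2=-7.5000; min R=1−1/(4·2/15)=-0.8750>−1
Confirm numerically:
  x=-7.001: |R|=0.53420 <1
  x=-6.596: |R|=0.20496 <1
  x=-3.062: |R|=0.81189 <1
  x=-7.762: |R|=1.27115 >1
  x=-7.630: |R|=1.13225 >1
  x=-7.523: |R|=1.02307 >1
So |R|<1 on (-7.5000, 0).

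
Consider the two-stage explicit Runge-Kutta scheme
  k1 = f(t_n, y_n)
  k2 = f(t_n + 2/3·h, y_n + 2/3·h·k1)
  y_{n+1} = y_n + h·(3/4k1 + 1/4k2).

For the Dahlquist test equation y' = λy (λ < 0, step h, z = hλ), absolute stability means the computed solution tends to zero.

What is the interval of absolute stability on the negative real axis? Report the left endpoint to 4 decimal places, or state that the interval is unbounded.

On y'=λy, z=hλ:
  k1=λy_n ⇒ h·k1=z·y_n;  k2=λ(1+2/3z)y_n ⇒ h·k2=z(1+2/3z)y_n
  y_{n+1}/y_n = 1 + 3/4z + 1/4z(1+2/3z) = 1 + z + 1/6z²
  ⇒ R(z) = 1 + z + 1/6z².

Need |R(x)|<1, x<0.
x=-1.41: |R|=0.0786
R=1: x+1/6x²=0 ⇒ x=−6=-6.0000; min R=1−1/(4·1/6)=-0.5000>−1
Confirm numerically:
  x=-5.920: |R|=0.92107 <1
  x=-4.654: |R|=0.04405 <1
  x=-4.466: |R|=0.14181 <1
  x=-2.953: |R|=0.49963 <1
  x=-6.437: |R|=1.46883 >1
  x=-6.353: |R|=1.37377 >1
  x=-6.027: |R|=1.02712 >1
Interval (-6.0000, 0).

(-6.0000, 0).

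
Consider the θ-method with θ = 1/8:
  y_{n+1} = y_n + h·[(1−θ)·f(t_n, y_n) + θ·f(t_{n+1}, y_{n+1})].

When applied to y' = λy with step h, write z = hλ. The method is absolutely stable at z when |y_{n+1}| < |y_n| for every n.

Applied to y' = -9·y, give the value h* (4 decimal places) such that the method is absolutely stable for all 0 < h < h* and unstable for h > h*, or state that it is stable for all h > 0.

(-2.6667,0); λ=-9 ⇒ h* = (8/3)/9 = 0.2963.

With y'=λy (z=hλ):
  y_{n+1} = y_n + z·[7/8·y_n + 1/8·y_{n+1}] ⇒ (1 − 1/8z)y_{n+1} = (1 + 7/8z)y_n
  ⇒ R(z) = (1 + 7/8z)/(1 − 1/8z).

Solve |R(x)|<1 on ℝ⁻.
x=-1.73: |R|=0.4224
R=−1: 1+7/8x = −1+1/8x ⇒ -3/4x=2 ⇒ x=2/(-3/4)=-2.6667
Confirm numerically:
  x=-2.459: |R|=0.88087 <1
  x=-1.771: |R|=0.45001 <1
  x=-1.708: |R|=0.40750 <1
  x=-3.257: |R|=1.31465 >1
  x=-2.947: |R|=1.15365 >1
Stable set (-2.6667, 0).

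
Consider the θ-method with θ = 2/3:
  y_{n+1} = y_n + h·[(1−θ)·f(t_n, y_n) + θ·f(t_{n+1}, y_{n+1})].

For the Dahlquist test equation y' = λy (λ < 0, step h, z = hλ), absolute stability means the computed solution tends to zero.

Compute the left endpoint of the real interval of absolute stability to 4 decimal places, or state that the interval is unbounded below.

With y'=λy (z=hλ):
  y_{n+1} = y_n + z·[1/3·y_n + 2/3·y_{n+1}] ⇒ (1 − 2/3z)y_{n+1} = (1 + 1/3z)y_n
  Hence R(z) = (1 + 1/3z)/(1 − 2/3z).

Need |R(x)|<1, x<0.
x=-1.74: |R|=0.1944
x=-2: |R|=0.1429
x=-10: |R|=0.3043
x=-100: |R|=0.4778
θ=2/3≥1/2 ⇒ |1+1/3x|<|1−2/3x| ∀x<0 ⇒ interval (−∞,0).

unbounded; (−∞, 0).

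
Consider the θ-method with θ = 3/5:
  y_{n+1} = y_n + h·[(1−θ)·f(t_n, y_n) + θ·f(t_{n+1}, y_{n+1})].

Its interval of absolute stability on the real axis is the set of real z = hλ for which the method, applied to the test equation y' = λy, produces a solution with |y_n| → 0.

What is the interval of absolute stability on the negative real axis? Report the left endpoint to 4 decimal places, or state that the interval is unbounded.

(−∞, 0) — no finite endpoint.

Test eqn y'=λy, z=hλ:
  y_{n+1} = y_n + z·[2/5·y_n + 3/5·y_{n+1}] ⇒ (1 − 3/5z)y_{n+1} = (1 + 2/5z)y_n
  Hence R(z) = (1 + 2/5z)/(1 − 3/5z).

Boundary: |R(x)|=1, x<0.
x=-0.43: |R|=0.6582
x=-2: |R|=0.0909
x=-10: |R|=0.4286
x=-100: |R|=0.6393
θ=3/5≥1/2 ⇒ |1+2/5x|<|1−3/5x| ∀x<0 ⇒ unbounded interval.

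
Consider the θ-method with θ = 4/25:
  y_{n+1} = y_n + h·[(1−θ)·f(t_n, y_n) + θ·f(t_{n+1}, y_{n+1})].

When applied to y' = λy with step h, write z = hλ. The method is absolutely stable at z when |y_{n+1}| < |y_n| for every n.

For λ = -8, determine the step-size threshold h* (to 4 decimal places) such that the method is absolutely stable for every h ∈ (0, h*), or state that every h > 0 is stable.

With y'=λy (z=hλ):
  y_{n+1} = y_n + z·[21/25·y_n + 4/25·y_{n+1}] ⇒ (1 − 4/25z)y_{n+1} = (1 + 21/25z)y_n
  R(z) = (1 + 21/25z)/(1 − 4/25z).

Find x<0 with |R(x)|<1.
x=-1.14: |R|=0.0359
R=−1: 1+21/25x = −1+4/25x ⇒ -17/25x=2 ⇒ x=2/(-17/25)=-2.9412
Confirm numerically:
  x=-2.573: |R|=0.82265 <1
  x=-1.954: |R|=0.48860 <1
  x=-1.904: |R|=0.45941 <1
  x=-3.272: |R|=1.14766 >1
  x=-2.991: |R|=1.02291 >1
So |R|<1 on (-2.9412, 0).

(-2.9412,0); λ=-8 ⇒ h* = (50/17)/8 = 0.3676.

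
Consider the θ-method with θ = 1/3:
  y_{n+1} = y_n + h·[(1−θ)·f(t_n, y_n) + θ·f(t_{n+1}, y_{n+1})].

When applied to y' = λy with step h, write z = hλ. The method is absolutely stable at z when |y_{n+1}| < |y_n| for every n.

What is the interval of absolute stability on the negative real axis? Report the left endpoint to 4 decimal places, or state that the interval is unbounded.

(-6.0000, 0).

Test eqn y'=λy, z=hλ:
  y_{n+1} = y_n + z·[2/3·y_n + 1/3·y_{n+1}] ⇒ (1 − 1/3z)y_{n+1} = (1 + 2/3z)y_n
  so R(z) = (1 + 2/3z)/(1 − 1/3z).

Boundary: |R(x)|=1, x<0.
x=-1.3: |R|=0.0930
R=−1: 1+2/3x = −1+1/3x ⇒ -1/3x=2 ⇒ x=2/(-1/3)=-6.0000
Confirm numerically:
  x=-5.779: |R|=0.97483 <1
  x=-5.758: |R|=0.97237 <1
  x=-5.539: |R|=0.94601 <1
  x=-3.009: |R|=0.50225 <1
  x=-6.551: |R|=1.05769 >1
  x=-6.381: |R|=1.04061 >1
Interval (-6.0000, 0).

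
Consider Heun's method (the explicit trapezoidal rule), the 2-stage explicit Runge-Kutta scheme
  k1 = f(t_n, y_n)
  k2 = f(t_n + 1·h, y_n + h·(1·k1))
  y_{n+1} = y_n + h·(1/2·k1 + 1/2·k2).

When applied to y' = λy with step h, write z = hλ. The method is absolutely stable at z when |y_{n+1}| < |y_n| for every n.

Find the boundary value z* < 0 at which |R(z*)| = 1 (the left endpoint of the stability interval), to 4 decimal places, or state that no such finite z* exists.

z* = -2.0000.

Set f=λy, z=hλ:
  order 2, 2-stage ⇒ R(z)=1+z+z^2/2
  (e.g. R(-0.95)=0.50125, |R|=0.50125)

Find x<0 with |R(x)|<1.
x=-0.95: |R|=0.5012
|R(-1.46)|=0.6058 |R(-0.79)|=0.5221 |R(-0.73)|=0.5364
Bisect:
  x_lo=-2.6825 |R|=1.9154  x_hi=-0.1888 |R|=0.8290
  mid=-1.43565 |R|=0.59490 →hi
  mid=-2.05908 |R|=1.06083 →lo
  mid=-1.74737 |R|=0.77928 →hi
  mid=-1.90323 |R|=0.90791 →hi
  mid=-1.98116 |R|=0.98133 →hi
  mid=-2.02012 |R|=1.02032 →lo
  mid=-2.00064 |R|=1.00064 →lo
  mid=-1.99090 |R|=0.99094 →hi
  mid=-1.99577 |R|=0.99578 →hi
  ...
  [-2.00003,-1.99988] ⇒ x*=-2.0000
Interval (-2.0000, 0).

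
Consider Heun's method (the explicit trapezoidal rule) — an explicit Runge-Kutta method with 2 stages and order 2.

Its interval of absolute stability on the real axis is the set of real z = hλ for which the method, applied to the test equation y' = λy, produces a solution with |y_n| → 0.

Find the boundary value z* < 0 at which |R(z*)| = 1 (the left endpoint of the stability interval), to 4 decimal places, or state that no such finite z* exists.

left endpoint -2.0000.

With y'=λy (z=hλ):
  order 2, 2-stage ⇒ R(z)=1+z+z^2/2
  (e.g. R(-0.71)=0.54205, |R|=0.54205)

Boundary: |R(x)|=1, x<0.
x=-0.71: |R|=0.5421
|R(-1.62)|=0.6922 |R(-0.67)|=0.5544 |R(-0.54)|=0.6058
Bisect:
  x_lo=-2.3618 |R|=1.4272  x_hi=-0.1889 |R|=0.8289
  mid=-1.27536 |R|=0.53791 →hi
  mid=-1.81858 |R|=0.83503 →hi
  mid=-2.09019 |R|=1.09425 →lo
  mid=-1.95438 |R|=0.95542 →hi
  mid=-2.02228 |R|=1.02253 →lo
  mid=-1.98833 |R|=0.98840 →hi
  mid=-2.00531 |R|=1.00532 →lo
  mid=-1.99682 |R|=0.99683 →hi
  ...
  [-2.00000,-1.99987] ⇒ x*=-2.0000
Stable set (-2.0000, 0).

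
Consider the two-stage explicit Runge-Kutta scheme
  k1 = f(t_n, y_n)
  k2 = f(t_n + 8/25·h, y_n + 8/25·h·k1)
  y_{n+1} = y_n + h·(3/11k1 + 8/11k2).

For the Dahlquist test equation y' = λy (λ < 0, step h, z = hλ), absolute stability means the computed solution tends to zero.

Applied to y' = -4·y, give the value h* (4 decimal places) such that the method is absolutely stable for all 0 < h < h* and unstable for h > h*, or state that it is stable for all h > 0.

(-4.2969,0); λ=-4 ⇒ h* = (275/64)/4 = 1.0742.

Test eqn y'=λy, z=hλ:
  k1=λy_n ⇒ h·k1=z·y_n;  k2=λ(1+8/25z)y_n ⇒ h·k2=z(1+8/25z)y_n
  y_{n+1}/y_n = 1 + 3/11z + 8/11z(1+8/25z) = 1 + z + 64/275z²
  Hence R(z) = 1 + z + 64/275z².

Solve |R(x)|<1 on ℝ⁻.
x=-1.76: |R|=0.0391
R=1: x+64/275x²=0 ⇒ x=−275/64=-4.2969; min R=1−1/(4·64/275)=-0.0742>−1
Confirm numerically:
  x=-2.978: |R|=0.08594 <1
  x=-2.545: |R|=0.03762 <1
  x=-2.469: |R|=0.05030 <1
  x=-2.161: |R|=0.07418 <1
  x=-4.835: |R|=1.60552 >1
  x=-4.599: |R|=1.32337 >1
Interval (-4.2969, 0).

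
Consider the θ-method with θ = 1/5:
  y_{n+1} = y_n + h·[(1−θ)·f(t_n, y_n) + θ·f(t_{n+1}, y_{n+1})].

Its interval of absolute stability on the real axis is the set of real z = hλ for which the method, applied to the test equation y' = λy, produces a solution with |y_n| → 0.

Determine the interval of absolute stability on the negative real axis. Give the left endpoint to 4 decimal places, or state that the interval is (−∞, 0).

With y'=λy (z=hλ):
  y_{n+1} = y_n + z·[4/5·y_n + 1/5·y_{n+1}] ⇒ (1 − 1/5z)y_{n+1} = (1 + 4/5z)y_n
  so R(z) = (1 + 4/5z)/(1 − 1/5z).

Need |R(x)|<1, x<0.
x=-1.1: |R|=0.0984
R=−1: 1+4/5x = −1+1/5x ⇒ -3/5x=2 ⇒ x=2/(-3/5)=-3.3333
Confirm numerically:
  x=-2.666: |R|=0.73885 <1
  x=-2.603: |R|=0.71182 <1
  x=-1.763: |R|=0.30342 <1
  x=-1.737: |R|=0.28915 <1
  x=-3.848: |R|=1.17450 >1
  x=-3.836: |R|=1.17067 >1
  x=-3.369: |R|=1.01279 >1
Interval (-3.3333, 0).

z∈(-3.3333,0).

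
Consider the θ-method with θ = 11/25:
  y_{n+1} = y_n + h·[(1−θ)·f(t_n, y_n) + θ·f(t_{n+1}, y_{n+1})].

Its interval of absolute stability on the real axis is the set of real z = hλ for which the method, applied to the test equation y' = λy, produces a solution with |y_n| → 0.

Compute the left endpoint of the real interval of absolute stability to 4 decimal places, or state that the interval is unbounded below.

z* = -16.6667.

With y'=λy (z=hλ):
  y_{n+1} = y_n + z·[14/25·y_n + 11/25·y_{n+1}] ⇒ (1 − 11/25z)y_{n+1} = (1 + 14/25z)y_n
  Hence R(z) = (1 + 14/25z)/(1 − 11/25z).

Need |R(x)|<1, x<0.
x=-1.16: |R|=0.2320
R=−1: 1+14/25x = −1+11/25x ⇒ -3/25x=2 ⇒ x=2/(-3/25)=-16.6667
Confirm numerically:
  x=-11.798: |R|=0.90563 <1
  x=-10.340: |R|=0.86320 <1
  x=-6.993: |R|=0.71527 <1
  x=-17.090: |R|=1.00596 >1
  x=-16.976: |R|=1.00438 >1
  x=-16.695: |R|=1.00041 >1
So |R|<1 on (-16.6667, 0).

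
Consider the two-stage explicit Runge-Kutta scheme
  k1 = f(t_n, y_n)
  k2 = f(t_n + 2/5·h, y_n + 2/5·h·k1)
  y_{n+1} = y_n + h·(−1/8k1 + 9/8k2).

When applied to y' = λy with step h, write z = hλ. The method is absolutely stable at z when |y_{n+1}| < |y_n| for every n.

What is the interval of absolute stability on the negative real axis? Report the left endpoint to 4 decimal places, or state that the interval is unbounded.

(-2.2222, 0).

Set f=λy, z=hλ:
  k1=λy_n ⇒ h·k1=z·y_n;  k2=λ(1+2/5z)y_n ⇒ h·k2=z(1+2/5z)y_n
  y_{n+1}/y_n = 1 − 1/8z + 9/8z(1+2/5z) = 1 + z + 9/20z²
  R(z) = 1 + z + 9/20z².

Solve |R(x)|<1 on ℝ⁻.
x=-0.31: |R|=0.7332
R=1: x+9/20x²=0 ⇒ x=−20/9=-2.2222; min R=1−1/(4·9/20)=0.4444>−1
Confirm numerically:
  x=-1.914: |R|=0.73453 <1
  x=-1.536: |R|=0.52568 <1
  x=-1.401: |R|=0.48226 <1
  x=-0.936: |R|=0.45824 <1
  x=-2.594: |R|=1.43398 >1
  x=-2.400: |R|=1.19200 >1
Interval (-2.2222, 0).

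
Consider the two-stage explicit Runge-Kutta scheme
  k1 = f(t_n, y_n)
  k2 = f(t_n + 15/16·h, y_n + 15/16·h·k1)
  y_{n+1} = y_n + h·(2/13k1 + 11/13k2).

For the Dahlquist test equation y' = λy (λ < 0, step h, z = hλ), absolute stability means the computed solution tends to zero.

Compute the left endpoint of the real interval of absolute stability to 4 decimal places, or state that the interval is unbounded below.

On y'=λy, z=hλ:
  k1=λy_n ⇒ h·k1=z·y_n;  k2=λ(1+15/16z)y_n ⇒ h·k2=z(1+15/16z)y_n
  y_{n+1}/y_n = 1 + 2/13z + 11/13z(1+15/16z) = 1 + z + 165/208z²
  so R(z) = 1 + z + 165/208z².

Boundary: |R(x)|=1, x<0.
x=-1.73: |R|=1.6442
R=1: x+165/208x²=0 ⇒ x=−208/165=-1.2606; min R=1−1/(4·165/208)=0.6848>−1
Confirm numerically:
  x=-1.083: |R|=0.84742 <1
  x=-1.017: |R|=0.80347 <1
  x=-1.003: |R|=0.79504 <1
  x=-0.915: |R|=0.74914 <1
  x=-1.606: |R|=1.44003 >1
  x=-1.574: |R|=1.39131 >1
  x=-1.310: |R|=1.05133 >1
So |R|<1 on (-1.2606, 0).

left endpoint -1.2606.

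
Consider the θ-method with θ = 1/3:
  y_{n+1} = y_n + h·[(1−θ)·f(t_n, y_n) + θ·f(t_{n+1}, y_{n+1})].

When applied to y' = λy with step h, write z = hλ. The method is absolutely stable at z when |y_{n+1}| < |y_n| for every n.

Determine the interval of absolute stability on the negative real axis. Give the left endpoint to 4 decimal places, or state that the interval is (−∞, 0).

(-6.0000, 0).

On y'=λy, z=hλ:
  y_{n+1} = y_n + z·[2/3·y_n + 1/3·y_{n+1}] ⇒ (1 − 1/3z)y_{n+1} = (1 + 2/3z)y_n
  R(z) = (1 + 2/3z)/(1 − 1/3z).

Boundary: |R(x)|=1, x<0.
x=-1.48: |R|=0.0089
R=−1: 1+2/3x = −1+1/3x ⇒ -1/3x=2 ⇒ x=2/(-1/3)=-6.0000
Confirm numerically:
  x=-5.741: |R|=0.97037 <1
  x=-3.561: |R|=0.62826 <1
  x=-2.591: |R|=0.39027 <1
  x=-6.516: |R|=1.05422 >1
  x=-6.084: |R|=1.00925 >1
So |R|<1 on (-6.0000, 0).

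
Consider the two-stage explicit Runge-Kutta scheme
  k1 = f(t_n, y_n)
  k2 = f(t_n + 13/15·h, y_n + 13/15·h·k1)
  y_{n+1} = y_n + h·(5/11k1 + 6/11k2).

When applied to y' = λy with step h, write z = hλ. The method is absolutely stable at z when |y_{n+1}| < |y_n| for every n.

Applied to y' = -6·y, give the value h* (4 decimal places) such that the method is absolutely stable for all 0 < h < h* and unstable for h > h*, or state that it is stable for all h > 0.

(-2.1154,0); λ=-6 ⇒ h* = (55/26)/6 = 0.3526.

Test eqn y'=λy, z=hλ:
  k1=λy_n ⇒ h·k1=z·y_n;  k2=λ(1+13/15z)y_n ⇒ h·k2=z(1+13/15z)y_n
  y_{n+1}/y_n = 1 + 5/11z + 6/11z(1+13/15z) = 1 + z + 26/55z²
  Hence R(z) = 1 + z + 26/55z².

Boundary: |R(x)|=1, x<0.
x=-1.46: |R|=0.5477
R=1: x+26/55x²=0 ⇒ x=−55/26=-2.1154; min R=1−1/(4·26/55)=0.4712>−1
Confirm numerically:
  x=-1.935: |R|=0.83500 <1
  x=-1.670: |R|=0.64839 <1
  x=-1.447: |R|=0.54280 <1
  x=-0.999: |R|=0.47278 <1
  x=-2.592: |R|=1.58400 >1
  x=-2.284: |R|=1.18206 >1
So |R|<1 on (-2.1154, 0).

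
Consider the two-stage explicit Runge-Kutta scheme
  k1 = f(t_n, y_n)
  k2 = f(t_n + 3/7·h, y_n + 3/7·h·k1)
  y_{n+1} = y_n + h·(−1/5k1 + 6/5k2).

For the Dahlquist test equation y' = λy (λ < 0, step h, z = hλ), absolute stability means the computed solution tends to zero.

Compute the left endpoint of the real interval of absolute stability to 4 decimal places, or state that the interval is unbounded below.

Test eqn y'=λy, z=hλ:
  k1=λy_n ⇒ h·k1=z·y_n;  k2=λ(1+3/7z)y_n ⇒ h·k2=z(1+3/7z)y_n
  y_{n+1}/y_n = 1 − 1/5z + 6/5z(1+3/7z) = 1 + z + 18/35z²
  R(z) = 1 + z + 18/35z².

Boundary: |R(x)|=1, x<0.
x=-0.51: |R|=0.6238
R=1: x+18/35x²=0 ⇒ x=−35/18=-1.9444; min R=1−1/(4·18/35)=0.5139>−1
Confirm numerically:
  x=-1.835: |R|=0.89672 <1
  x=-1.245: |R|=0.55216 <1
  x=-1.232: |R|=0.54860 <1
  x=-0.974: |R|=0.51389 <1
  x=-2.452: |R|=1.64004 >1
  x=-2.260: |R|=1.36677 >1
  x=-2.226: |R|=1.32232 >1
Stable set (-1.9444, 0).

left endpoint -1.9444.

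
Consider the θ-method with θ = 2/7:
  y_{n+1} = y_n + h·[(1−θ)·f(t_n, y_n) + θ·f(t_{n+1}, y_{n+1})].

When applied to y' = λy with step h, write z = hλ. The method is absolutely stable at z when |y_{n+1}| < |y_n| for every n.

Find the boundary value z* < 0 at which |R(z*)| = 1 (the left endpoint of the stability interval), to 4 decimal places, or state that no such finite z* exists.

left endpoint -4.6667.

On y'=λy, z=hλ:
  y_{n+1} = y_n + z·[5/7·y_n + 2/7·y_{n+1}] ⇒ (1 − 2/7z)y_{n+1} = (1 + 5/7z)y_n
  so R(z) = (1 + 5/7z)/(1 − 2/7z).

Solve |R(x)|<1 on ℝ⁻.
x=-0.54: |R|=0.5322
R=−1: 1+5/7x = −1+2/7x ⇒ -3/7x=2 ⇒ x=2/(-3/7)=-4.6667
Confirm numerically:
  x=-4.579: |R|=0.98372 <1
  x=-2.356: |R|=0.40813 <1
  x=-2.341: |R|=0.40276 <1
  x=-2.334: |R|=0.40024 <1
  x=-5.094: |R|=1.07459 >1
  x=-4.995: |R|=1.05798 >1
  x=-4.864: |R|=1.03539 >1
So |R|<1 on (-4.6667, 0).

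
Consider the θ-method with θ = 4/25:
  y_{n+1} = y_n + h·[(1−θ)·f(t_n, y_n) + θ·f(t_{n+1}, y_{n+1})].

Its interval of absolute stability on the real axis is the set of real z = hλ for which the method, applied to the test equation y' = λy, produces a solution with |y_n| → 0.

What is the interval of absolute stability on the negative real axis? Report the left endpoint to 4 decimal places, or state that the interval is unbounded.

With y'=λy (z=hλ):
  y_{n+1} = y_n + z·[21/25·y_n + 4/25·y_{n+1}] ⇒ (1 − 4/25z)y_{n+1} = (1 + 21/25z)y_n
  so R(z) = (1 + 21/25z)/(1 − 4/25z).

Solve |R(x)|<1 on ℝ⁻.
x=-1.28: |R|=0.0624
R=−1: 1+21/25x = −1+4/25x ⇒ -17/25x=2 ⇒ x=2/(-17/25)=-2.9412
Confirm numerically:
  x=-2.688: |R|=0.87962 <1
  x=-1.944: |R|=0.48279 <1
  x=-1.535: |R|=0.23234 <1
  x=-1.433: |R|=0.16572 <1
  x=-3.529: |R|=1.25547 >1
  x=-3.341: |R|=1.17717 >1
  x=-3.185: |R|=1.10983 >1
Interval (-2.9412, 0).

(-2.9412, 0).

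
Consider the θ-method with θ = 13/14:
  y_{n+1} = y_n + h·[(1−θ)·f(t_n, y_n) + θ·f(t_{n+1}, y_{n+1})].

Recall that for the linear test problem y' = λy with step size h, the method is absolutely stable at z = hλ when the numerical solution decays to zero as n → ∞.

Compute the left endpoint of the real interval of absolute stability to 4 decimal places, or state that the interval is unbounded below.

Set f=λy, z=hλ:
  y_{n+1} = y_n + z·[1/14·y_n + 13/14·y_{n+1}] ⇒ (1 − 13/14z)y_{n+1} = (1 + 1/14z)y_n
  R(z) = (1 + 1/14z)/(1 − 13/14z).

Need |R(x)|<1, x<0.
x=-0.97: |R|=0.4897
x=-2: |R|=0.3000
x=-10: |R|=0.0278
x=-100: |R|=0.0654
θ=13/14≥1/2 ⇒ |1+1/14x|<|1−13/14x| ∀x<0 ⇒ interval (−∞,0).

unbounded; (−∞, 0).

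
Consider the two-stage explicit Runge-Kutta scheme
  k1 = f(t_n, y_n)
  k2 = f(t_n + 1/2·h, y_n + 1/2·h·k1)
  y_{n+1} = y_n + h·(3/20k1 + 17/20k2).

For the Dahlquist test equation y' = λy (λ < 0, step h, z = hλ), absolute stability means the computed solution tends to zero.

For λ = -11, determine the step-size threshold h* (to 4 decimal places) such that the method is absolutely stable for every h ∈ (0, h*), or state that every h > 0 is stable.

With y'=λy (z=hλ):
  k1=λy_n ⇒ h·k1=z·y_n;  k2=λ(1+1/2z)y_n ⇒ h·k2=z(1+1/2z)y_n
  y_{n+1}/y_n = 1 + 3/20z + 17/20z(1+1/2z) = 1 + z + 17/40z²
  ⇒ R(z) = 1 + z + 17/40z².

Solve |R(x)|<1 on ℝ⁻.
x=-1.39: |R|=0.4311
R=1: x+17/40x²=0 ⇒ x=−40/17=-2.3529; min R=1−1/(4·17/40)=0.4118>−1
Confirm numerically:
  x=-1.744: |R|=0.54865 <1
  x=-1.185: |R|=0.41180 <1
  x=-1.118: |R|=0.41322 <1
  x=-2.512: |R|=1.16981 >1
  x=-2.397: |R|=1.04488 >1
  x=-2.386: |R|=1.03352 >1
Interval (-2.3529, 0).

(-2.3529,0); λ=-11 ⇒ h* = (40/17)/11 = 0.2139.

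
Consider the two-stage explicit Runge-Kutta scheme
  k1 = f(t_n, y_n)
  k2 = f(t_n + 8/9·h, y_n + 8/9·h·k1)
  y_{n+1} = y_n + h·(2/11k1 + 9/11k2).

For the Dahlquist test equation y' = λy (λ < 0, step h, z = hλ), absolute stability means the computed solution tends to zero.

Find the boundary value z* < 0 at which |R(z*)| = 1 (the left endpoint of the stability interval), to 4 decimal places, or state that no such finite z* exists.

left endpoint -1.3750.

Set f=λy, z=hλ:
  k1=λy_n ⇒ h·k1=z·y_n;  k2=λ(1+8/9z)y_n ⇒ h·k2=z(1+8/9z)y_n
  y_{n+1}/y_n = 1 + 2/11z + 9/11z(1+8/9z) = 1 + z + 8/11z²
  so R(z) = 1 + z + 8/11z².

Need |R(x)|<1, x<0.
x=-0.84: |R|=0.6732
R=1: x+8/11x²=0 ⇒ x=−11/8=-1.3750; min R=1−1/(4·8/11)=0.6562>−1
Confirm numerically:
  x=-1.332: |R|=0.95834 <1
  x=-0.984: |R|=0.72019 <1
  x=-0.676: |R|=0.65635 <1
  x=-1.950: |R|=1.81545 >1
  x=-1.911: |R|=1.74494 >1
  x=-1.841: |R|=1.62393 >1
Interval (-1.3750, 0).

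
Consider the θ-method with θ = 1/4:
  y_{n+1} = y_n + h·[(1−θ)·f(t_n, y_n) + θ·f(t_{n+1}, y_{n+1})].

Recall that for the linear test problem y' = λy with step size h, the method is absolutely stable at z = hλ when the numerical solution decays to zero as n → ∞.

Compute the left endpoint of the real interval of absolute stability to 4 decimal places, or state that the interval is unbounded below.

z* = -4.0000.

On y'=λy, z=hλ:
  y_{n+1} = y_n + z·[3/4·y_n + 1/4·y_{n+1}] ⇒ (1 − 1/4z)y_{n+1} = (1 + 3/4z)y_n
  R(z) = (1 + 3/4z)/(1 − 1/4z).

Find x<0 with |R(x)|<1.
x=-1.1: |R|=0.1373
R=−1: 1+3/4x = −1+1/4x ⇒ -1/2x=2 ⇒ x=2/(-1/2)=-4.0000
Confirm numerically:
  x=-3.673: |R|=0.91477 <1
  x=-3.277: |R|=0.80129 <1
  x=-2.851: |R|=0.66457 <1
  x=-2.314: |R|=0.46595 <1
  x=-4.363: |R|=1.08681 >1
  x=-4.277: |R|=1.06693 >1
  x=-4.265: |R|=1.06413 >1
Interval (-4.0000, 0).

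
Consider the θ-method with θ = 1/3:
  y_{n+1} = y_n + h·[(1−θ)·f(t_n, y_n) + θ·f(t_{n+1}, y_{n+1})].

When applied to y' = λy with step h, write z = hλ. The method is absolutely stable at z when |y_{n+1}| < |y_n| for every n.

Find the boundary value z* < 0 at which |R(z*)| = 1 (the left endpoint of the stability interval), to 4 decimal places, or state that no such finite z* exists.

left endpoint -6.0000.

With y'=λy (z=hλ):
  y_{n+1} = y_n + z·[2/3·y_n + 1/3·y_{n+1}] ⇒ (1 − 1/3z)y_{n+1} = (1 + 2/3z)y_n
  ⇒ R(z) = (1 + 2/3z)/(1 − 1/3z).

Solve |R(x)|<1 on ℝ⁻.
x=-1.14: |R|=0.1739
R=−1: 1+2/3x = −1+1/3x ⇒ -1/3x=2 ⇒ x=2/(-1/3)=-6.0000
Confirm numerically:
  x=-5.319: |R|=0.91814 <1
  x=-4.854: |R|=0.85409 <1
  x=-3.094: |R|=0.52314 <1
  x=-6.526: |R|=1.05522 >1
  x=-6.193: |R|=1.02099 >1
  x=-6.055: |R|=1.00607 >1
Interval (-6.0000, 0).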